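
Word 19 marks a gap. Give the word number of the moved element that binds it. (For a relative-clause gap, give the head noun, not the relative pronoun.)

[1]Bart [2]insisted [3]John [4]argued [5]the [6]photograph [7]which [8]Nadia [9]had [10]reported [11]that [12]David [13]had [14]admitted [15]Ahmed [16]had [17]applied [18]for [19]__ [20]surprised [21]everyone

6

The gap at 19 is the prepositional object of "applied", inside a relative clause.
The relative pronoun is "which" (word 7); it is bound by the head noun immediately before it.
Its filler is the head noun "photograph", at word 6.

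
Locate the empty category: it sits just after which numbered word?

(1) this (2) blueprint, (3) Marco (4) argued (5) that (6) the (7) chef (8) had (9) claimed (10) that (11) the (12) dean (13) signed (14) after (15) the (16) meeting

The displaced element is "this blueprint" (word 2).
It is linked across 2 clause boundaries (that → that).
It functions as the direct object of "signed", so the gap sits immediately after word 13 ("signed").
Base order: Marco argued that the chef had claimed that the dean signed this blueprint after the meeting.

13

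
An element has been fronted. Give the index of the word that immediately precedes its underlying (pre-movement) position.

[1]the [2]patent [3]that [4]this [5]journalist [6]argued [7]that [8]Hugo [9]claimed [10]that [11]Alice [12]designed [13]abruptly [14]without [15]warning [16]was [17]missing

12

The displaced element is "the patent" (word 2).
It is linked across 2 clause boundaries (that → that).
It functions as the direct object of "designed", so the gap sits immediately after word 12 ("designed").
Base order: This journalist argued that Hugo claimed that Alice designed the patent abruptly without warning.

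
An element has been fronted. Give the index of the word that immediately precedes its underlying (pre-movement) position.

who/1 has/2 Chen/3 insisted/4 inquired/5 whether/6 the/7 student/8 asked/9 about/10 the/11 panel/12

The displaced element is "who" (word 1).
It is linked across 1 clause boundary (Ø).
It functions as the subject of "inquired", so the gap sits immediately after word 4 ("insisted").
Base order: Chen has insisted that who inquired whether the student asked about the panel.

4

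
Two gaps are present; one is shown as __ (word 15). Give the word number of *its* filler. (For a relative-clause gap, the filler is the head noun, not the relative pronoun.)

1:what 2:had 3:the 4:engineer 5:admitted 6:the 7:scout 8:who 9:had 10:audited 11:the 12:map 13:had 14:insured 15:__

The marked gap is the direct object of "insured".
Its filler is the fronted wh-phrase "what", at word 1.
(The other dependency links word 7 to a gap after word 8.)

1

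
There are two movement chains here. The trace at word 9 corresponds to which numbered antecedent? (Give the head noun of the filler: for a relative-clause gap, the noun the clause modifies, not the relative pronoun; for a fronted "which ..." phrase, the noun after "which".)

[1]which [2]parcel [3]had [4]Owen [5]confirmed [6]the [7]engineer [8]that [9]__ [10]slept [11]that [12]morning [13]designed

The marked gap is inside the relative clause, the subject of "slept".
Its filler is the head noun "engineer" (via "that"), at word 7.
(The other dependency links word 2 to a gap after word 13.)

7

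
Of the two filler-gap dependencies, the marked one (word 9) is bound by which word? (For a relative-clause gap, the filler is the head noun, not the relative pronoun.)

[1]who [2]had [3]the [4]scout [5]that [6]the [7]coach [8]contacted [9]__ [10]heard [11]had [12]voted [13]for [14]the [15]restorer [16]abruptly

The marked gap is inside the relative clause, the direct object of "contacted".
Its filler is the head noun "scout" (via "that"), at word 4.
(The other dependency links word 1 to a gap after word 10.)

4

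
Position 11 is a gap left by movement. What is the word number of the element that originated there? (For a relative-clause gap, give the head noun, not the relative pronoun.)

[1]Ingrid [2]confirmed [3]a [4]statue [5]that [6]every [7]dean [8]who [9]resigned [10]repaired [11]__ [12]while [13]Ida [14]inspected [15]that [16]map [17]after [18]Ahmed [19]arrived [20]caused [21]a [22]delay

4

The gap at 11 is the object of "repaired", inside a relative clause.
The relative pronoun is "that" (word 5); it is bound by the head noun immediately before it.
Its filler is the head noun "statue", at word 4.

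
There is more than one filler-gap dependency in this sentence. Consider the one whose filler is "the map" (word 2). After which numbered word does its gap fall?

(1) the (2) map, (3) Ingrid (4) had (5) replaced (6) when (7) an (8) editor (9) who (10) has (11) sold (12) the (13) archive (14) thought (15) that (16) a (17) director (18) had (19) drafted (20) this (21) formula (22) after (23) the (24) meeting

The displaced element is "the map" (word 2).
It functions as the direct object of "replaced", so the gap sits immediately after word 5 ("replaced").
Base order: Ingrid had replaced the map when an editor who has sold the archive thought that a director had drafted this formula after the meeting.

5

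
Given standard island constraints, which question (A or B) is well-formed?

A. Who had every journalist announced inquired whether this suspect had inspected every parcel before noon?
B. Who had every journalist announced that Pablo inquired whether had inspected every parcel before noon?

In B, the wh-phrase is extracted from inside a wh-island (introduced by "whether"), which blocks movement.
In A, the extraction path crosses only that-complement boundaries, which are transparent.
So A is grammatical.

A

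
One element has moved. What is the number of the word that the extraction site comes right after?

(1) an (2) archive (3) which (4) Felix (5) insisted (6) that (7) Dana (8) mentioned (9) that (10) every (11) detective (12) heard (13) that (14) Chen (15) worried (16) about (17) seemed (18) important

16

The displaced element is "an archive" (word 2).
It is linked across 3 clause boundaries (that → that → that).
It functions as the object of the preposition "about" of "worried", so the gap sits immediately after word 16 ("about").
Base order: Felix insisted that Dana mentioned that every detective heard that Chen worried about an archive.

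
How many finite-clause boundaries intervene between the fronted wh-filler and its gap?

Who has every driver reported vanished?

"who" is extracted from the subject of "vanished".
Boundaries crossed, outermost first: [Ø] — 1 in total.

1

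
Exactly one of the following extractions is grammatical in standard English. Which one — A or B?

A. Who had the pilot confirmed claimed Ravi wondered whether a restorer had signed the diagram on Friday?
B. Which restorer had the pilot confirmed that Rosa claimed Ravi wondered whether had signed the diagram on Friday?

A

In B, the wh-phrase is extracted from inside a wh-island (introduced by "whether"), which blocks movement.
In A, the extraction path crosses only that-complement boundaries, which are transparent.
So A is grammatical.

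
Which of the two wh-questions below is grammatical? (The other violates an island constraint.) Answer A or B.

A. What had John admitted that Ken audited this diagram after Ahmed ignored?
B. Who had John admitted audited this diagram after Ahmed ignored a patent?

B

In A, the wh-phrase is extracted from inside an adjunct island (introduced by "after"), which blocks movement.
In B, the extraction path crosses only that-complement boundaries, which are transparent.
So B is grammatical.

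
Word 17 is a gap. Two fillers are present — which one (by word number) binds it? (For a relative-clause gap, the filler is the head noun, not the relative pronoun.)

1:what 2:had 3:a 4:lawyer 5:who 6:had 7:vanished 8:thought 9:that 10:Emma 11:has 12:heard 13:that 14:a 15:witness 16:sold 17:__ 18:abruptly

1

The marked gap is the direct object of "sold".
Its filler is the fronted wh-phrase "what", at word 1.
(The other dependency links word 4 to a gap after word 5.)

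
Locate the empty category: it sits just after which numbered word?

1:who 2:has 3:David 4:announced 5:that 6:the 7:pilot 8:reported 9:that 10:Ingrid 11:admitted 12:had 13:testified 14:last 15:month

11

The displaced element is "who" (word 1).
It is linked across 3 clause boundaries (that → that → Ø).
It functions as the subject of "testified", so the gap sits immediately after word 11 ("admitted").
Base order: David has announced that the pilot reported that Ingrid admitted who had testified last month.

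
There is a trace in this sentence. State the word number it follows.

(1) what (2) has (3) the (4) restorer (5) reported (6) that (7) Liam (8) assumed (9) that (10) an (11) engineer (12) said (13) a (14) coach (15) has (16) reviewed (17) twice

The displaced element is "what" (word 1).
It is linked across 3 clause boundaries (that → that → Ø).
It functions as the direct object of "reviewed", so the gap sits immediately after word 16 ("reviewed").
Base order: The restorer has reported that Liam assumed that an engineer said a coach has reviewed what twice.

16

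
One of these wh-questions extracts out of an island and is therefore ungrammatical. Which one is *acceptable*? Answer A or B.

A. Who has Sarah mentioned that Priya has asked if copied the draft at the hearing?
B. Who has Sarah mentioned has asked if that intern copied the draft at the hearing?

B

In A, the wh-phrase is extracted from inside a wh-island (introduced by "if"), which blocks movement.
In B, the extraction path crosses only that-complement boundaries, which are transparent.
So B is grammatical.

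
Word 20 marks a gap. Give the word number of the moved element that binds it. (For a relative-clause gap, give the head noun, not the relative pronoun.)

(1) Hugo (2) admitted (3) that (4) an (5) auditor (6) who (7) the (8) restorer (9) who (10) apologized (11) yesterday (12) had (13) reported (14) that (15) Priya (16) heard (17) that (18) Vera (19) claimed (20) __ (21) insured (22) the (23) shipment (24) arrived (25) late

The gap at 20 is the subject of "insured", inside a relative clause.
The relative pronoun is "who" (word 6); it is bound by the head noun immediately before it.
Its filler is the head noun "auditor", at word 5.

5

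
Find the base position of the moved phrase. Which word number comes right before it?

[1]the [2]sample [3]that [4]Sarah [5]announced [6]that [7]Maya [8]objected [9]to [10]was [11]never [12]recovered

The displaced element is "the sample" (word 2).
It is linked across 1 clause boundary (that).
It functions as the object of the preposition "to" of "objected", so the gap sits immediately after word 9 ("to").
Base order: Sarah announced that Maya objected to the sample.

9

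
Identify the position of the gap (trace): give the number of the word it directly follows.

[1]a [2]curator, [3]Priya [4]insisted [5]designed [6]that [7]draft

The displaced element is "a curator" (word 2).
It is linked across 1 clause boundary (Ø).
It functions as the subject of "designed", so the gap sits immediately after word 4 ("insisted").
Base order: Priya insisted that a curator designed that draft.

4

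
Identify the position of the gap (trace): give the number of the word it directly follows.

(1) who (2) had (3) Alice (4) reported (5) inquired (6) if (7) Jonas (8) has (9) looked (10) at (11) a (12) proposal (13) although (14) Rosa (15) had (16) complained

4

The displaced element is "who" (word 1).
It is linked across 1 clause boundary (Ø).
It functions as the subject of "inquired", so the gap sits immediately after word 4 ("reported").
Base order: Alice had reported who inquired if Jonas has looked at a proposal although Rosa had complained.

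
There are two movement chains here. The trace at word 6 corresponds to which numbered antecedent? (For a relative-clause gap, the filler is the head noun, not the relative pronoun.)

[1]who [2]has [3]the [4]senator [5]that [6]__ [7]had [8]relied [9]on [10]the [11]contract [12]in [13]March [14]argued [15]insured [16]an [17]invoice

The marked gap is inside the relative clause, the subject of "relied".
Its filler is the head noun "senator" (via "that"), at word 4.
(The other dependency links word 1 to a gap after word 14.)

4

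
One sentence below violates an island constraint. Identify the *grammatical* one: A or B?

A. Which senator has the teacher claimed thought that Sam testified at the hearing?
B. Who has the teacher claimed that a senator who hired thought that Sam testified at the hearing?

A

In B, the wh-phrase is extracted from inside a complex-NP island (relative clause) (introduced by "who"), which blocks movement.
In A, the extraction path crosses only that-complement boundaries, which are transparent.
So A is grammatical.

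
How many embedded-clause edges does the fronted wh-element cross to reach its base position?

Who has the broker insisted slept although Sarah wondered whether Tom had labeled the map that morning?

1

"who" is extracted from the subject of "slept".
Boundaries crossed, outermost first: [Ø] — 1 in total.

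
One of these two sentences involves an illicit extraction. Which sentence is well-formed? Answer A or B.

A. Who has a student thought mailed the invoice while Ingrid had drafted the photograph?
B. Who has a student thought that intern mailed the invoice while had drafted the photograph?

A

In B, the wh-phrase is extracted from inside an adjunct island (introduced by "while"), which blocks movement.
In A, the extraction path crosses only that-complement boundaries, which are transparent.
So A is grammatical.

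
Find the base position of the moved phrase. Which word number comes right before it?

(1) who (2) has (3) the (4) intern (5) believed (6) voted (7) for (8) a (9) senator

5

The displaced element is "who" (word 1).
It is linked across 1 clause boundary (Ø).
It functions as the subject of "voted", so the gap sits immediately after word 5 ("believed").
Base order: The intern has believed that who voted for a senator.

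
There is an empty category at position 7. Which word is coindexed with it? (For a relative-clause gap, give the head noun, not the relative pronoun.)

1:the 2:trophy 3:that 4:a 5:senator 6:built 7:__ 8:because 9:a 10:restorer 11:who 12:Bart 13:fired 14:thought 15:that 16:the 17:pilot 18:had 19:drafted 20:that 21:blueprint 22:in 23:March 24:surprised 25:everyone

The gap at 7 is the object of "built", inside a relative clause.
The relative pronoun is "that" (word 3); it is bound by the head noun immediately before it.
Its filler is the head noun "trophy", at word 2.

2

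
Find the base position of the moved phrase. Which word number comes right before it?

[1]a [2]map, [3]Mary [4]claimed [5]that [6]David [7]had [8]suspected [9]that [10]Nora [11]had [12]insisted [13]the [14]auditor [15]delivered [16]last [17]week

15

The displaced element is "a map" (word 2).
It is linked across 3 clause boundaries (that → that → Ø).
It functions as the direct object of "delivered", so the gap sits immediately after word 15 ("delivered").
Base order: Mary claimed that David had suspected that Nora had insisted the auditor delivered a map last week.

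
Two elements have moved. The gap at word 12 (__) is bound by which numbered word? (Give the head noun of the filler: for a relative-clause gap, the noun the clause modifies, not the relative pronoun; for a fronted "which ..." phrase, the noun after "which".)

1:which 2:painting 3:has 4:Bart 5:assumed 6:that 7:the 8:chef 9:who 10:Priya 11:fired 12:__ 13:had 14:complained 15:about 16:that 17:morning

The marked gap is inside the relative clause, the direct object of "fired".
Its filler is the head noun "chef" (via "who"), at word 8.
(The other dependency links word 2 to a gap after word 15.)

8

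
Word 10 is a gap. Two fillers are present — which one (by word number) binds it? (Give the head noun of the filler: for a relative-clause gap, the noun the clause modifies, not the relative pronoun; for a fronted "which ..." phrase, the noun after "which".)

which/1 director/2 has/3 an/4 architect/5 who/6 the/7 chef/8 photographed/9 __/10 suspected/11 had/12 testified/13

5

The marked gap is inside the relative clause, the direct object of "photographed".
Its filler is the head noun "architect" (via "who"), at word 5.
(The other dependency links word 2 to a gap after word 11.)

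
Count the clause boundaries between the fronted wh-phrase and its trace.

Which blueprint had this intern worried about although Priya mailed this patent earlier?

"which blueprint" originates inside the matrix clause — no clause boundary is crossed.

0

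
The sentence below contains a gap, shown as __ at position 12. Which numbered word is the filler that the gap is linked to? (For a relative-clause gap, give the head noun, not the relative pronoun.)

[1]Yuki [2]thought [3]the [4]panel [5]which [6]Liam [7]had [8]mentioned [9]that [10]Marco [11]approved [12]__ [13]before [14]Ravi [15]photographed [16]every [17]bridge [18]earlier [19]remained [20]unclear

The gap at 12 is the object of "approved", inside a relative clause.
The relative pronoun is "which" (word 5); it is bound by the head noun immediately before it.
Its filler is the head noun "panel", at word 4.

4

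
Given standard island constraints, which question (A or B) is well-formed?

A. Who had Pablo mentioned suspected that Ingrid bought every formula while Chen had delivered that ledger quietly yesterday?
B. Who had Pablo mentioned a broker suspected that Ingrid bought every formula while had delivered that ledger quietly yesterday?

In B, the wh-phrase is extracted from inside an adjunct island (introduced by "while"), which blocks movement.
In A, the extraction path crosses only that-complement boundaries, which are transparent.
So A is grammatical.

A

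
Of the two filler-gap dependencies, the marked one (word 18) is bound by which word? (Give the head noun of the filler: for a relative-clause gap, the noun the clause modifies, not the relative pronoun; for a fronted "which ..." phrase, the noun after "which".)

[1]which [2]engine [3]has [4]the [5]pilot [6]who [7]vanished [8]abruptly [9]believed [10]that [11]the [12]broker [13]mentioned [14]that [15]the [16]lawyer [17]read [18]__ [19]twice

2

The marked gap is the direct object of "read".
Its filler is the fronted wh-phrase "which engine", at word 2.
(The other dependency links word 5 to a gap after word 6.)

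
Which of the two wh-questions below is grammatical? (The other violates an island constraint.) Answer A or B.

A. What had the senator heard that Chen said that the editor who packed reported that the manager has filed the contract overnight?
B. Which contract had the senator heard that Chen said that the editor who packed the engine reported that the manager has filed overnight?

In A, the wh-phrase is extracted from inside a complex-NP island (relative clause) (introduced by "who"), which blocks movement.
In B, the extraction path crosses only that-complement boundaries, which are transparent.
So B is grammatical.

B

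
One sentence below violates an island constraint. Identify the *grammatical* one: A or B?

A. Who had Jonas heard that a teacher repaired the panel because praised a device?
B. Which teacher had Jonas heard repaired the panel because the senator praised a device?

B

In A, the wh-phrase is extracted from inside an adjunct island (introduced by "because"), which blocks movement.
In B, the extraction path crosses only that-complement boundaries, which are transparent.
So B is grammatical.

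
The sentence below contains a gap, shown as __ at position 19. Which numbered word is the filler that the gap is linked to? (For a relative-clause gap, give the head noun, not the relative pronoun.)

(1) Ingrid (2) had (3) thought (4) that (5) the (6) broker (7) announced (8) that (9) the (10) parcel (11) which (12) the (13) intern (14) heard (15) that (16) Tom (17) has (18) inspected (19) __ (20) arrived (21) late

10

The gap at 19 is the object of "inspected", inside a relative clause.
The relative pronoun is "which" (word 11); it is bound by the head noun immediately before it.
Its filler is the head noun "parcel", at word 10.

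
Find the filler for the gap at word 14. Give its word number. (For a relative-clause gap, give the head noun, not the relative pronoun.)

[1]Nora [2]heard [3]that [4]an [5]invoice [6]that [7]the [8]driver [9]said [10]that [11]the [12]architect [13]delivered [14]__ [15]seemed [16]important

The gap at 14 is the object of "delivered", inside a relative clause.
The relative pronoun is "that" (word 6); it is bound by the head noun immediately before it.
Its filler is the head noun "invoice", at word 5.

5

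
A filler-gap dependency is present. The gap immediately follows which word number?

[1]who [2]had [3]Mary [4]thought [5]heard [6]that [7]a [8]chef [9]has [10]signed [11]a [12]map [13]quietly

The displaced element is "who" (word 1).
It is linked across 1 clause boundary (Ø).
It functions as the subject of "heard", so the gap sits immediately after word 4 ("thought").
Base order: Mary had thought that who heard that a chef has signed a map quietly.

4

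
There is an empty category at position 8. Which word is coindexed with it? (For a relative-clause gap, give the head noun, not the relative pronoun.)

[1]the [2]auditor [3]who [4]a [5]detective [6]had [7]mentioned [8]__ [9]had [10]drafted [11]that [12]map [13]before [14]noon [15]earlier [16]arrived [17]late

2

The gap at 8 is the subject of "drafted", inside a relative clause.
The relative pronoun is "who" (word 3); it is bound by the head noun immediately before it.
Its filler is the head noun "auditor", at word 2.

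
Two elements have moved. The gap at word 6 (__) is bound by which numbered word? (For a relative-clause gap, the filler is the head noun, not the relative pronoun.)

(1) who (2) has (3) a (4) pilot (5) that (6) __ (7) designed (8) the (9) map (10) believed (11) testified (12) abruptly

The marked gap is inside the relative clause, the subject of "designed".
Its filler is the head noun "pilot" (via "that"), at word 4.
(The other dependency links word 1 to a gap after word 10.)

4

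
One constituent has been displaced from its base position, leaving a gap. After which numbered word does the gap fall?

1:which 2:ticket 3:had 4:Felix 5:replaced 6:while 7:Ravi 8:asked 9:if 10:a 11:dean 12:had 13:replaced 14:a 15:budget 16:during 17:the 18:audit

5

The displaced element is "which ticket" (word 2).
It functions as the direct object of "replaced", so the gap sits immediately after word 5 ("replaced").
Base order: Felix had replaced which ticket while Ravi asked if a dean had replaced a budget during the audit.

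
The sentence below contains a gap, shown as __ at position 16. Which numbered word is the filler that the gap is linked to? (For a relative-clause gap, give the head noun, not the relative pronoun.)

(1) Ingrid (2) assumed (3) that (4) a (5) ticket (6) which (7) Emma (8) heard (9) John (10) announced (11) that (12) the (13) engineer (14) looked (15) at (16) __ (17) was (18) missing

5

The gap at 16 is the prepositional object of "looked", inside a relative clause.
The relative pronoun is "which" (word 6); it is bound by the head noun immediately before it.
Its filler is the head noun "ticket", at word 5.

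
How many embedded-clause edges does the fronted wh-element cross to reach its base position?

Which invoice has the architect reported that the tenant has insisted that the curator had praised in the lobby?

2

"which invoice" is extracted from the object of "praised".
Boundaries crossed, outermost first: [that], [that] — 2 in total.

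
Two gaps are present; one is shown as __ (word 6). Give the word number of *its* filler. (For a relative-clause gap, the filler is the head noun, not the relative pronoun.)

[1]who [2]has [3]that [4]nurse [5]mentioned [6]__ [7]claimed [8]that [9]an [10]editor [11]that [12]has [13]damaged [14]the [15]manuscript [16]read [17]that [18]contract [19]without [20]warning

1

The marked gap is the subject of "claimed".
Its filler is the fronted wh-phrase "who", at word 1.
(The other dependency links word 10 to a gap after word 11.)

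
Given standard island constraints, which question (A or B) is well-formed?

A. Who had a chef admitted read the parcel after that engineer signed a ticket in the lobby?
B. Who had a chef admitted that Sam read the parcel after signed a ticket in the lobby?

In B, the wh-phrase is extracted from inside an adjunct island (introduced by "after"), which blocks movement.
In A, the extraction path crosses only that-complement boundaries, which are transparent.
So A is grammatical.

A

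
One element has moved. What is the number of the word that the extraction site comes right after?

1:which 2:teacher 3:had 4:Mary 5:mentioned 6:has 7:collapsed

The displaced element is "which teacher" (word 2).
It is linked across 1 clause boundary (Ø).
It functions as the subject of "collapsed", so the gap sits immediately after word 5 ("mentioned").
Base order: Mary had mentioned that which teacher has collapsed.

5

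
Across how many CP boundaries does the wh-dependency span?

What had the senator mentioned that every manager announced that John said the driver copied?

3

"what" is extracted from the object of "copied".
Boundaries crossed, outermost first: [that], [that], [Ø] — 3 in total.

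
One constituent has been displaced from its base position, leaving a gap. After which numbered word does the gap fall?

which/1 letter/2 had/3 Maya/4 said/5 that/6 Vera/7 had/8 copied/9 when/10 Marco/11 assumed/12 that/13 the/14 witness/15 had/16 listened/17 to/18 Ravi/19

9

The displaced element is "which letter" (word 2).
It is linked across 1 clause boundary (that).
It functions as the direct object of "copied", so the gap sits immediately after word 9 ("copied").
Base order: Maya had said that Vera had copied which letter when Marco assumed that the witness had listened to Ravi.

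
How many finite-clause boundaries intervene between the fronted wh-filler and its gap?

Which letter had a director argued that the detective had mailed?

"which letter" is extracted from the object of "mailed".
Boundaries crossed, outermost first: [that] — 1 in total.

1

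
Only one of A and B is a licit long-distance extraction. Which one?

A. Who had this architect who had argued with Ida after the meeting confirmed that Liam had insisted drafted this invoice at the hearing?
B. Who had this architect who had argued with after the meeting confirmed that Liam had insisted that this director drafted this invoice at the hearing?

A

In B, the wh-phrase is extracted from inside a complex-NP island (relative clause) (introduced by "who"), which blocks movement.
In A, the extraction path crosses only that-complement boundaries, which are transparent.
So A is grammatical.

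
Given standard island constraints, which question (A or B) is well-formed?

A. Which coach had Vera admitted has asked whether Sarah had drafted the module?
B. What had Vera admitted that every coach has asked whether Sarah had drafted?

A

In B, the wh-phrase is extracted from inside a wh-island (introduced by "whether"), which blocks movement.
In A, the extraction path crosses only that-complement boundaries, which are transparent.
So A is grammatical.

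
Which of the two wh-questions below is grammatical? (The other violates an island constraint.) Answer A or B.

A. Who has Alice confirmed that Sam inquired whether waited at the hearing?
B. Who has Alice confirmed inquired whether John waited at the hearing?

In A, the wh-phrase is extracted from inside a wh-island (introduced by "whether"), which blocks movement.
In B, the extraction path crosses only that-complement boundaries, which are transparent.
So B is grammatical.

B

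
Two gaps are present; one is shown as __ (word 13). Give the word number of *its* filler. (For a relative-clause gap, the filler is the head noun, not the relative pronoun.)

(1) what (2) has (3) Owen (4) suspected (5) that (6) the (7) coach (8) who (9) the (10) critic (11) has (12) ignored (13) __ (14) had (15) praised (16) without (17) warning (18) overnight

7

The marked gap is inside the relative clause, the direct object of "ignored".
Its filler is the head noun "coach" (via "who"), at word 7.
(The other dependency links word 1 to a gap after word 15.)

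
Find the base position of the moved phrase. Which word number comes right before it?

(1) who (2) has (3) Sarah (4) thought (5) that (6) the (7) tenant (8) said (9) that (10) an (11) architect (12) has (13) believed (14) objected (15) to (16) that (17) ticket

13

The displaced element is "who" (word 1).
It is linked across 3 clause boundaries (that → that → Ø).
It functions as the subject of "objected", so the gap sits immediately after word 13 ("believed").
Base order: Sarah has thought that the tenant said that an architect has believed that who objected to that ticket.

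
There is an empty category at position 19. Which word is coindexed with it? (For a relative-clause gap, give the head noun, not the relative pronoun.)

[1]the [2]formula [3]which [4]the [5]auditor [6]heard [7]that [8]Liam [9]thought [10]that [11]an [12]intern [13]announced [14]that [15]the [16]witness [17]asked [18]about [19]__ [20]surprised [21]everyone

The gap at 19 is the prepositional object of "asked", inside a relative clause.
The relative pronoun is "which" (word 3); it is bound by the head noun immediately before it.
Its filler is the head noun "formula", at word 2.

2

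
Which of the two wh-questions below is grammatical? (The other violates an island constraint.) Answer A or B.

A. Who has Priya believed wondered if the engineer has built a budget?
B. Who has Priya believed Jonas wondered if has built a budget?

In B, the wh-phrase is extracted from inside a wh-island (introduced by "if"), which blocks movement.
In A, the extraction path crosses only that-complement boundaries, which are transparent.
So A is grammatical.

A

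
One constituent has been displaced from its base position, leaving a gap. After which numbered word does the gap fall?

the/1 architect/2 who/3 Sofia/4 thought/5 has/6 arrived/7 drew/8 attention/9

5

The displaced element is "the architect" (word 2).
It is linked across 1 clause boundary (Ø).
It functions as the subject of "arrived", so the gap sits immediately after word 5 ("thought").
Base order: Sofia thought that the architect has arrived.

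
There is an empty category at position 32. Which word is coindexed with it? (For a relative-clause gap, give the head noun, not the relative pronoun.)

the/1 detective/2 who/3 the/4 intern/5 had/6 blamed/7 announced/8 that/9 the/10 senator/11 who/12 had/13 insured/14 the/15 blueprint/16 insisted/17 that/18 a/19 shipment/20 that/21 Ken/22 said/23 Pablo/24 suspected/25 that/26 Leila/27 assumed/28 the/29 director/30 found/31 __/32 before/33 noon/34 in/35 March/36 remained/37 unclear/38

The gap at 32 is the object of "found", inside a relative clause.
The relative pronoun is "that" (word 21); it is bound by the head noun immediately before it.
Its filler is the head noun "shipment", at word 20.

20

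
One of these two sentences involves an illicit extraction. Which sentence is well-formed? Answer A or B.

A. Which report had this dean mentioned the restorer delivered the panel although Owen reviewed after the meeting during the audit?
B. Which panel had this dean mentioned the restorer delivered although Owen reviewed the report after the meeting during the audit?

In A, the wh-phrase is extracted from inside an adjunct island (introduced by "although"), which blocks movement.
In B, the extraction path crosses only that-complement boundaries, which are transparent.
So B is grammatical.

B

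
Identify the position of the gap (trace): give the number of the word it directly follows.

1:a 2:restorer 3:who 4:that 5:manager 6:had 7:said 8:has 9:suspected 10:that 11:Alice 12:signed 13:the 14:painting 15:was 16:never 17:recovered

7

The displaced element is "a restorer" (word 2).
It is linked across 1 clause boundary (Ø).
It functions as the subject of "suspected", so the gap sits immediately after word 7 ("said").
Base order: That manager had said that a restorer has suspected that Alice signed the painting.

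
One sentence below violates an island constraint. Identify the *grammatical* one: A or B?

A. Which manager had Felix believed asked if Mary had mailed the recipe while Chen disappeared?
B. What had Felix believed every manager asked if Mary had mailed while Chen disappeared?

A

In B, the wh-phrase is extracted from inside a wh-island (introduced by "if"), which blocks movement.
In A, the extraction path crosses only that-complement boundaries, which are transparent.
So A is grammatical.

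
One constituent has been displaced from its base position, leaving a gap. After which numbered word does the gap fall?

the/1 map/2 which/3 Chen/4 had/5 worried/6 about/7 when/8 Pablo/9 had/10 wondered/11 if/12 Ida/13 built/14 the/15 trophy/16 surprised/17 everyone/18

The displaced element is "the map" (word 2).
It functions as the object of the preposition "about" of "worried", so the gap sits immediately after word 7 ("about").
Base order: Chen had worried about the map when Pablo had wondered if Ida built the trophy.

7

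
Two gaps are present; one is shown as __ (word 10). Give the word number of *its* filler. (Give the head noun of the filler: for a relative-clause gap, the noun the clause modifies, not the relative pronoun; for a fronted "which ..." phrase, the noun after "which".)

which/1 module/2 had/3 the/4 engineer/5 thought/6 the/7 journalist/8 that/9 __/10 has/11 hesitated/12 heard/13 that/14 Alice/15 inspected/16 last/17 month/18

8

The marked gap is inside the relative clause, the subject of "hesitated".
Its filler is the head noun "journalist" (via "that"), at word 8.
(The other dependency links word 2 to a gap after word 16.)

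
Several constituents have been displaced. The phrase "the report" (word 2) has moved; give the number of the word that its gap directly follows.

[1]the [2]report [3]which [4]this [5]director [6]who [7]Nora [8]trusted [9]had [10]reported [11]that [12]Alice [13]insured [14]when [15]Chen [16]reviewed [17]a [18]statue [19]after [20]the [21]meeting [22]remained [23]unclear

13

The displaced element is "the report" (word 2).
It is linked across 1 clause boundary (that).
It functions as the direct object of "insured", so the gap sits immediately after word 13 ("insured").
Base order: This director who Nora trusted had reported that Alice insured the report when Chen reviewed a statue after the meeting.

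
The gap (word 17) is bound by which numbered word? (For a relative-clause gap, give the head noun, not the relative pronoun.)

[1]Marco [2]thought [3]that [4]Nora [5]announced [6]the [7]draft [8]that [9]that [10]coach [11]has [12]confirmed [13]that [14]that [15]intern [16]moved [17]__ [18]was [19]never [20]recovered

The gap at 17 is the object of "moved", inside a relative clause.
The relative pronoun is "that" (word 8); it is bound by the head noun immediately before it.
Its filler is the head noun "draft", at word 7.

7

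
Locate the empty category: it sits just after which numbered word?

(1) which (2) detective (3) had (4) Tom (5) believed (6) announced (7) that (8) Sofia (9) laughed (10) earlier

5

The displaced element is "which detective" (word 2).
It is linked across 1 clause boundary (Ø).
It functions as the subject of "announced", so the gap sits immediately after word 5 ("believed").
Base order: Tom had believed that which detective announced that Sofia laughed earlier.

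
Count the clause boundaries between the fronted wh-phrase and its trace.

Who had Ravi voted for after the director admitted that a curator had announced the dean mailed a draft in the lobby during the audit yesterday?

0

"who" originates inside the matrix clause — no clause boundary is crossed.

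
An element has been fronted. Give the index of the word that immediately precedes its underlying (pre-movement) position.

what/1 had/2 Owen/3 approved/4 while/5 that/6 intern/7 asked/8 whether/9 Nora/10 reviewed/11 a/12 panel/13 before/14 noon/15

The displaced element is "what" (word 1).
It functions as the direct object of "approved", so the gap sits immediately after word 4 ("approved").
Base order: Owen had approved what while that intern asked whether Nora reviewed a panel before noon.

4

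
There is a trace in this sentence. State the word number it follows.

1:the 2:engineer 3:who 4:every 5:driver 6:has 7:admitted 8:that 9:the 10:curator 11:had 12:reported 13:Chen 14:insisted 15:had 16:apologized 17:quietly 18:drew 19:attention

14

The displaced element is "the engineer" (word 2).
It is linked across 3 clause boundaries (that → Ø → Ø).
It functions as the subject of "apologized", so the gap sits immediately after word 14 ("insisted").
Base order: Every driver has admitted that the curator had reported Chen insisted that the engineer had apologized quietly.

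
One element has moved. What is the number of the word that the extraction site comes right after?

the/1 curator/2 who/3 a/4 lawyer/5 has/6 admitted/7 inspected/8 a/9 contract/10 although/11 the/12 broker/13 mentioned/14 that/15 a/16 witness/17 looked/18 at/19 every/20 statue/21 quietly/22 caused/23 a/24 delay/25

The displaced element is "the curator" (word 2).
It is linked across 1 clause boundary (Ø).
It functions as the subject of "inspected", so the gap sits immediately after word 7 ("admitted").
Base order: A lawyer has admitted that the curator inspected a contract although the broker mentioned that a witness looked at every statue quietly.

7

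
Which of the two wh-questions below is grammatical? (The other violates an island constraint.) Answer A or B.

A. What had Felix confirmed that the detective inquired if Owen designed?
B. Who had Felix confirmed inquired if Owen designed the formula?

B

In A, the wh-phrase is extracted from inside a wh-island (introduced by "if"), which blocks movement.
In B, the extraction path crosses only that-complement boundaries, which are transparent.
So B is grammatical.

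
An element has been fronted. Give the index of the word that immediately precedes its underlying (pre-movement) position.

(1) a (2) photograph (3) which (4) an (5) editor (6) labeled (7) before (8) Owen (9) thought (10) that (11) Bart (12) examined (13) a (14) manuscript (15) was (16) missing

The displaced element is "a photograph" (word 2).
It functions as the direct object of "labeled", so the gap sits immediately after word 6 ("labeled").
Base order: An editor labeled a photograph before Owen thought that Bart examined a manuscript.

6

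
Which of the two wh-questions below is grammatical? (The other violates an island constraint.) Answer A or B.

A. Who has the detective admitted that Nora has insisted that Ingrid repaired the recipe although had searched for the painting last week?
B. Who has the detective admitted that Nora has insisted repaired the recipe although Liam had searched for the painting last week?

B

In A, the wh-phrase is extracted from inside an adjunct island (introduced by "although"), which blocks movement.
In B, the extraction path crosses only that-complement boundaries, which are transparent.
So B is grammatical.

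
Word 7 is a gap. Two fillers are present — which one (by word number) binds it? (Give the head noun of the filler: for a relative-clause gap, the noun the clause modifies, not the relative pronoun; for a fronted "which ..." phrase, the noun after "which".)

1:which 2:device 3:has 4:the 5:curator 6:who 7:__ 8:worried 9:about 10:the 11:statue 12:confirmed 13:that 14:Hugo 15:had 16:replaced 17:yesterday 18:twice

The marked gap is inside the relative clause, the subject of "worried".
Its filler is the head noun "curator" (via "who"), at word 5.
(The other dependency links word 2 to a gap after word 16.)

5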